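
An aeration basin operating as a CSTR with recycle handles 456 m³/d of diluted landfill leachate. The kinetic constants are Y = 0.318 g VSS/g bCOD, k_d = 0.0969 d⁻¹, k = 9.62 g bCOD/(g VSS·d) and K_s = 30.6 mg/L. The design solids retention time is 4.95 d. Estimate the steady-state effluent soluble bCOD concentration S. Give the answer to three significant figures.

From the Monod/SRT balance for a CMAS, S = K_s·(1+k_d θ_c)/[θ_c·(Y k − k_d) − 1] = 30.6 × (1 + 0.0969 × 4.95) / [4.95 × (0.318 × 9.62 − 0.0969) − 1] = 45.28 / 13.66 = 3.314 mg/L.

S ≈ 3.31 mg/L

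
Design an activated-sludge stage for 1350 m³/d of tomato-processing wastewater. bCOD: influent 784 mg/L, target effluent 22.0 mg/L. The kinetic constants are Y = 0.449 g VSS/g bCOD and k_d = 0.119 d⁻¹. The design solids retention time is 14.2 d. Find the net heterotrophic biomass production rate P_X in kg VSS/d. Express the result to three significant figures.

Observed yield with endogenous decay: Y_obs = Y / (1 + k_d·θ_c) = 0.449 / (1 + 0.119 × 14.2) = 0.449 / 2.690 = 0.1669 g VSS/g bCOD.
ΔS = 784 − 22.0 = 762.0 mg/L, so the substrate removal rate is 1350 × 762.0/1000 = 1029 kg bCOD/d.
Biomass produced: P_X = Y_obs·Q·ΔS = 0.1669 × 1029 ≈ 171.7 kg VSS/d.

P_X ≈ 172 kg VSS/d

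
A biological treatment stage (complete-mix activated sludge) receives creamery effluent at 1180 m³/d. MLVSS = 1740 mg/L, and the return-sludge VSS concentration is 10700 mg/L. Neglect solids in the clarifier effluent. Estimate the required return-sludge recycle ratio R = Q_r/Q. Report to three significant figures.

R ≈ 0.194

Mass balance around the secondary clarifier (neglecting effluent solids): R = X / (X_r − X) = 1740 / (10700 − 1740) = 0.1942.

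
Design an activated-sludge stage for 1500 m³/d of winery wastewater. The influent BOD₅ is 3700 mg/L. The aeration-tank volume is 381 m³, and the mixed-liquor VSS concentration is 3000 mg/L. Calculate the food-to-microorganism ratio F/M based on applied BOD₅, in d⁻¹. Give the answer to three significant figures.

F/M ≈ 4.86 d⁻¹

Food-to-microorganism ratio F/M = Q S₀ / (V X) = 1500 × 3700 / (381.0 × 3000) = 4.856 d⁻¹.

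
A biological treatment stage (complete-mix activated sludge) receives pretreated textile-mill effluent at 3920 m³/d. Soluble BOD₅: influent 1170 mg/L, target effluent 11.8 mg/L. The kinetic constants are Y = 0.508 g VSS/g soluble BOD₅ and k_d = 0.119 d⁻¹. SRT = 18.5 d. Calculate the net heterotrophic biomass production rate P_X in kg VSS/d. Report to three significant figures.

P_X ≈ 720 kg VSS/d

Correct the yield for decay: Y_obs = Y/(1 + k_d θ_c) = 0.508 / (1 + 0.119 × 18.5) = 0.508 / 3.201 = 0.1587.
Mass of soluble BOD₅ removed per day: Q(S₀ − S) = 3920 × 1158 g/m³ = 4540 kg/d.
P_X = Y_obs · Q(S₀ − S) = 0.1587 × 4540 = 720.4 kg VSS/d.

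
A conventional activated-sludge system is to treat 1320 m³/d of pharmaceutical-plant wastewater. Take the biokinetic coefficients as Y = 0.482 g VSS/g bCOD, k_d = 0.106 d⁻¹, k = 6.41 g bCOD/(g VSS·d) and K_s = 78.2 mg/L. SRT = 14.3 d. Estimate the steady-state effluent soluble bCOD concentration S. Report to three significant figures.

For a completely mixed reactor with recycle the Lawrence–McCarty relation gives S = K_s·(1 + k_d·θ_c) / [θ_c·(Y·k − k_d) − 1] = 78.2 × (1 + 0.106 × 14.3) / [14.3 × (0.482 × 6.41 − 0.106) − 1] = 196.7 / 41.67 = 4.722 mg/L.

S ≈ 4.72 mg/L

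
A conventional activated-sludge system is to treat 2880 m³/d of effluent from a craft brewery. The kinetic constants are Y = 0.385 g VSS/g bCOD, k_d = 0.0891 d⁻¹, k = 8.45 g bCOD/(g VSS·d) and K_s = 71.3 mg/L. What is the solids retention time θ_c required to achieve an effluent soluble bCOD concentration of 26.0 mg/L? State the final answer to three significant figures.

Specific growth rate at S = 26.0 mg/L: μ = YkS/(K_s+S) = 0.385·8.45·26.0/(71.3+26.0) = 0.8693 d⁻¹.
1/θ_c = 0.8693 − 0.0891 = 0.7802 d⁻¹, so θ_c = 1.282 d.

θ_c ≈ 1.28 d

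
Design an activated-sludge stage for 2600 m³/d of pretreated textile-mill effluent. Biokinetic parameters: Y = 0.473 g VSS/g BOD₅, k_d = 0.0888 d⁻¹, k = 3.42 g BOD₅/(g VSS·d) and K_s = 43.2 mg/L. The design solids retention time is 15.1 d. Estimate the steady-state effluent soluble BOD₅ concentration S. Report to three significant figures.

For a completely mixed reactor with recycle the Lawrence–McCarty relation gives S = K_s·(1 + k_d·θ_c) / [θ_c·(Y·k − k_d) − 1] = 43.2 × (1 + 0.0888 × 15.1) / [15.1 × (0.473 × 3.42 − 0.0888) − 1] = 101.1 / 22.09 = 4.579 mg/L.

S ≈ 4.58 mg/L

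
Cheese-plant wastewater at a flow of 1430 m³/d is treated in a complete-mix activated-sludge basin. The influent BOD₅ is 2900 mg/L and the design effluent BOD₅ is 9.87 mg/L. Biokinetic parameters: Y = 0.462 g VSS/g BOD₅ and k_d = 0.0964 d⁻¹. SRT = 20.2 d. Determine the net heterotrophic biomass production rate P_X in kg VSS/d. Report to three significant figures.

P_X ≈ 648 kg VSS/d

Observed yield with endogenous decay: Y_obs = Y / (1 + k_d·θ_c) = 0.462 / (1 + 0.0964 × 20.2) = 0.462 / 2.947 = 0.1568 g VSS/g BOD₅.
Substrate removed = Q·(S₀ − S) = 1430 m³/d × (2900 − 9.87) g/m³ = 4.13×10^6 g/d = 4133 kg/d.
So the net sludge growth is P_X = 0.1568 × 4133 = 647.8 kg VSS/d.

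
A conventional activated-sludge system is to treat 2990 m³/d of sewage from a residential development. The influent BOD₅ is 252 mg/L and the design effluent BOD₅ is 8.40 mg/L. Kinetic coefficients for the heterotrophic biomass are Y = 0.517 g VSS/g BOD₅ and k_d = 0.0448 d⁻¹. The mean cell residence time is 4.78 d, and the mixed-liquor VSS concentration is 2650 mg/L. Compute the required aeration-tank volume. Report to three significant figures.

V ≈ 559 m³

Steady-state biomass mass balance: V·X·(1 + k_d·θ_c) = Y·Q·(S₀ − S)·θ_c, so V = 0.517 × 2990 × (252 − 8.40) × 4.78 / [2650 × (1 + 0.0448 × 4.78)] = 1.8×10^6 / 3217 = 559.4 m³.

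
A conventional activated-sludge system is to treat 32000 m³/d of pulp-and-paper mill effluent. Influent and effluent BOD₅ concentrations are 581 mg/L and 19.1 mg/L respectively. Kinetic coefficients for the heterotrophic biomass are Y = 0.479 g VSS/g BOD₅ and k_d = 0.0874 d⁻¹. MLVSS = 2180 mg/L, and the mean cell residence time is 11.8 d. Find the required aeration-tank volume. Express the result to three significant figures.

From the SRT design equation V = Y Q (S₀−S) θ_c / [X (1 + k_d θ_c)] = 0.479 × 32000 × (581 − 19.1) × 11.8 / [2180 × (1 + 0.0874 × 11.8)] = 1.02×10^8 / 4428 = 22950 m³.

V ≈ 23000 m³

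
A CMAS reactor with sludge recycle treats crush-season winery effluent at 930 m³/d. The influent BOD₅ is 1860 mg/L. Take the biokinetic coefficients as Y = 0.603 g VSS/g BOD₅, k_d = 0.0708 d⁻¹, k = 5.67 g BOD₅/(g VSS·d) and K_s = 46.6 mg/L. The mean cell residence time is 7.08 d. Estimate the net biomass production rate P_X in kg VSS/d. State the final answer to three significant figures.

P_X ≈ 694 kg VSS/d

From the Monod/SRT balance for a CMAS, S = K_s·(1+k_d θ_c)/[θ_c·(Y k − k_d) − 1] = 46.6 × (1 + 0.0708 × 7.08) / [7.08 × (0.603 × 5.67 − 0.0708) − 1] = 69.96 / 22.71 = 3.081 mg/L.
The observed yield is Y_obs = Y/(1 + k_d·θ_c) = 0.603 / (1 + 0.0708 × 7.08) = 0.603 / 1.501 = 0.4017 g VSS per g BOD₅ removed.
ΔS = 1860 − 3.08 = 1857 mg/L, so the substrate removal rate is 930 × 1857/1000 = 1727 kg BOD₅/d.
P_X = Y_obs · Q(S₀ − S) = 0.4017 × 1727 = 693.6 kg VSS/d.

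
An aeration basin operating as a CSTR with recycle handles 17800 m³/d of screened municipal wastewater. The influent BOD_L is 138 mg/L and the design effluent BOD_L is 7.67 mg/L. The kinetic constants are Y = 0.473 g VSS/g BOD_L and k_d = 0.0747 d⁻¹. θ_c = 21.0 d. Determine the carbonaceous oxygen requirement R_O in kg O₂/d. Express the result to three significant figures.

R_O ≈ 1710 kg O₂/d

Correct the yield for decay: Y_obs = Y/(1 + k_d θ_c) = 0.473 / (1 + 0.0747 × 21.0) = 0.473 / 2.569 = 0.1841.
Substrate removed = Q·(S₀ − S) = 17800 m³/d × (138 − 7.67) g/m³ = 2.32×10^6 g/d = 2320 kg/d.
Net sludge production P_X = 0.1841 × 2320 = 427.2 kg VSS/d.
R_O = Q·ΔS − 1.42 P_X = 2320 − 606.6 = 1713 kg O₂/d.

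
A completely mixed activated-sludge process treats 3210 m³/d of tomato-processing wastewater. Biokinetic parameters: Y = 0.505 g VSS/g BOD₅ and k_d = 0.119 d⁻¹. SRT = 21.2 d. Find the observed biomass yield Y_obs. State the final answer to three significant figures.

Correct the yield for decay: Y_obs = Y/(1 + k_d θ_c) = 0.505 / (1 + 0.119 × 21.2) = 0.505 / 3.523 = 0.1434.

Y_obs ≈ 0.143 g VSS/g BOD₅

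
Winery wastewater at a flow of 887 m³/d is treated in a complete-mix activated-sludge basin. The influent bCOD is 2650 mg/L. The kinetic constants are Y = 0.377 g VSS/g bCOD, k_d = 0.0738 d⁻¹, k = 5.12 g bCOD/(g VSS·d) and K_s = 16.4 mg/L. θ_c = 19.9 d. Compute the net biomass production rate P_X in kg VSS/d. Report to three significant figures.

P_X ≈ 359 kg VSS/d

From the Monod/SRT balance for a CMAS, S = K_s·(1+k_d θ_c)/[θ_c·(Y k − k_d) − 1] = 16.4 × (1 + 0.0738 × 19.9) / [19.9 × (0.377 × 5.12 − 0.0738) − 1] = 40.49 / 35.94 = 1.126 mg/L.
Correct the yield for decay: Y_obs = Y/(1 + k_d θ_c) = 0.377 / (1 + 0.0738 × 19.9) = 0.377 / 2.469 = 0.1527.
Mass of bCOD removed per day: Q(S₀ − S) = 887 × 2649 g/m³ = 2350 kg/d.
Biomass produced: P_X = Y_obs·Q·ΔS = 0.1527 × 2350 ≈ 358.8 kg VSS/d.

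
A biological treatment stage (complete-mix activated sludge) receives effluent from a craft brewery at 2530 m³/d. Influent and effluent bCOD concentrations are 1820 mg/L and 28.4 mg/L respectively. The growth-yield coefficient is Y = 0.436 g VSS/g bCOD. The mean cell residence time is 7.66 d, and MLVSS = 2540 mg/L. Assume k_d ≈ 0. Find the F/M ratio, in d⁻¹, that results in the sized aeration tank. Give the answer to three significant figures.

Biomass mass balance (decay neglected): V·X = Y·Q·(S₀ − S)·θ_c, so V = 0.436 × 2530 × (1820 − 28.4) × 7.66 / 2540 = 5960 m³.
Food-to-microorganism ratio F/M = Q S₀ / (V X) = 2530 × 1820 / (5960 × 2540) = 0.3042 d⁻¹.

F/M ≈ 0.304 d⁻¹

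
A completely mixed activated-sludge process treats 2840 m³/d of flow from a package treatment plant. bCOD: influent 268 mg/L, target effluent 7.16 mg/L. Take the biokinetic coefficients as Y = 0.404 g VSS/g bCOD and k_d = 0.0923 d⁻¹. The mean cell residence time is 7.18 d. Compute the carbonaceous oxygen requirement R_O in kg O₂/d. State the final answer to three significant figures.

R_O ≈ 485 kg O₂/d

Correct the yield for decay: Y_obs = Y/(1 + k_d θ_c) = 0.404 / (1 + 0.0923 × 7.18) = 0.404 / 1.663 = 0.2430.
Substrate removed = Q·(S₀ − S) = 2840 m³/d × (268 − 7.16) g/m³ = 7.41×10^5 g/d = 740.8 kg/d.
Net sludge production P_X = 0.2430 × 740.8 = 180.0 kg VSS/d.
R_O = Q·ΔS − 1.42 P_X = 740.8 − 255.6 = 485.2 kg O₂/d.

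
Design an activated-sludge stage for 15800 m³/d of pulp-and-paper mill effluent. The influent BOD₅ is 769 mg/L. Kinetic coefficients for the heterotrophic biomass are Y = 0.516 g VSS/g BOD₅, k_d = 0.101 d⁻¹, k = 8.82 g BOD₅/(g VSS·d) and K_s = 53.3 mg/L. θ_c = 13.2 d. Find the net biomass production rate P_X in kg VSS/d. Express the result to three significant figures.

From the Monod/SRT balance for a CMAS, S = K_s·(1+k_d θ_c)/[θ_c·(Y k − k_d) − 1] = 53.3 × (1 + 0.101 × 13.2) / [13.2 × (0.516 × 8.82 − 0.101) − 1] = 124.4 / 57.74 = 2.154 mg/L.
Observed yield with endogenous decay: Y_obs = Y / (1 + k_d·θ_c) = 0.516 / (1 + 0.101 × 13.2) = 0.516 / 2.333 = 0.2212 g VSS/g BOD₅.
ΔS = 769 − 2.15 = 766.9 mg/L, so the substrate removal rate is 15800 × 766.9/1000 = 12116 kg BOD₅/d.
So the net sludge growth is P_X = 0.2212 × 12116 = 2680 kg VSS/d.

P_X ≈ 2680 kg VSS/d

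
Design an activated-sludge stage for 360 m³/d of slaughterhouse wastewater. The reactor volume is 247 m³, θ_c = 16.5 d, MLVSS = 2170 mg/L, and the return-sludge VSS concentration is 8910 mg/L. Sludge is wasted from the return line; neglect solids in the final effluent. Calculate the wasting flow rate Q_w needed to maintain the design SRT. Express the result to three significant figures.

Q_w ≈ 3.65 m³/d

θ_c = V·X/(Q_w·X_r) when wasting from the recycle, so Q_w = V·X/(θ_c·X_r) = 247.0 × 2170 / (16.5 × 8910) = 3.646 m³/d.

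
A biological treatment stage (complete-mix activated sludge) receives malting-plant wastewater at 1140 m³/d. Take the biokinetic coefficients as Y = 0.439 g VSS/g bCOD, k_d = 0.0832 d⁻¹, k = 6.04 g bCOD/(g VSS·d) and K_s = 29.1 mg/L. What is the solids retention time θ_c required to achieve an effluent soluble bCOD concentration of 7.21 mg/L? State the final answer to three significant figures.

Specific growth rate at S = 7.21 mg/L: μ = YkS/(K_s+S) = 0.439·6.04·7.21/(29.1+7.21) = 0.5265 d⁻¹.
Then 1/θ_c = μ − k_d = 0.5265 − 0.0832 = 0.4433 d⁻¹, giving θ_c = 2.256 d.

θ_c ≈ 2.26 d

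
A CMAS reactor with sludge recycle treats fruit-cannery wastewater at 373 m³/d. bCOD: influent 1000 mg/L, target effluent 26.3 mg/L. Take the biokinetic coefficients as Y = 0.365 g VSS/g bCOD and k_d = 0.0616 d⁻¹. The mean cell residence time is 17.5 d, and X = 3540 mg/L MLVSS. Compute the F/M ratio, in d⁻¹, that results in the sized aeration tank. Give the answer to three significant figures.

F/M ≈ 0.334 d⁻¹

From the SRT design equation V = Y Q (S₀−S) θ_c / [X (1 + k_d θ_c)] = 0.365 × 373 × (1000 − 26.3) × 17.5 / [3540 × (1 + 0.0616 × 17.5)] = 2.32×10^6 / 7356 = 315.4 m³.
Food-to-microorganism ratio F/M = Q S₀ / (V X) = 373 × 1000 / (315.4 × 3540) = 0.3341 d⁻¹.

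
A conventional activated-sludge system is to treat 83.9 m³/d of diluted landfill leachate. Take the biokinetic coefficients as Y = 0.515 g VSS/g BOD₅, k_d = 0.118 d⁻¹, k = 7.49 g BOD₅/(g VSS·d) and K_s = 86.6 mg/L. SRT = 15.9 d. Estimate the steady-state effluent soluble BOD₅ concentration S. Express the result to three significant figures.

For a completely mixed reactor with recycle the Lawrence–McCarty relation gives S = K_s·(1 + k_d·θ_c) / [θ_c·(Y·k − k_d) − 1] = 86.6 × (1 + 0.118 × 15.9) / [15.9 × (0.515 × 7.49 − 0.118) − 1] = 249.1 / 58.46 = 4.261 mg/L.

S ≈ 4.26 mg/L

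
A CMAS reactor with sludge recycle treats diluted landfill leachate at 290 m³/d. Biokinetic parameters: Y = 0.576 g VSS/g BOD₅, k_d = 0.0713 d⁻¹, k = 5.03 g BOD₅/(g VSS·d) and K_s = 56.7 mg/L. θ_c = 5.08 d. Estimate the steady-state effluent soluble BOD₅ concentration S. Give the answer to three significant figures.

For a completely mixed reactor with recycle the Lawrence–McCarty relation gives S = K_s·(1 + k_d·θ_c) / [θ_c·(Y·k − k_d) − 1] = 56.7 × (1 + 0.0713 × 5.08) / [5.08 × (0.576 × 5.03 − 0.0713) − 1] = 77.24 / 13.36 = 5.783 mg/L.

S ≈ 5.78 mg/L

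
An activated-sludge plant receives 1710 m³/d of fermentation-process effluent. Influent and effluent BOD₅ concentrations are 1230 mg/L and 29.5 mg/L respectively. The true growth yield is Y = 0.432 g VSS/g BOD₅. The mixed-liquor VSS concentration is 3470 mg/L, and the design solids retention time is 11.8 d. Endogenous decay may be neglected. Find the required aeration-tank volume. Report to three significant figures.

Biomass mass balance (decay neglected): V·X = Y·Q·(S₀ − S)·θ_c, so V = 0.432 × 1710 × (1230 − 29.5) × 11.8 / 3470 = 3016 m³.

V ≈ 3020 m³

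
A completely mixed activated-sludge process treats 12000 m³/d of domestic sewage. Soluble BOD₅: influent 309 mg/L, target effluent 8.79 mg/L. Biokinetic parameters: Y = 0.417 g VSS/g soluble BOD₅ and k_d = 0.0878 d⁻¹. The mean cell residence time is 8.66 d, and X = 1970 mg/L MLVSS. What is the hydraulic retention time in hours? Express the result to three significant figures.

Steady-state biomass mass balance: V·X·(1 + k_d·θ_c) = Y·Q·(S₀ − S)·θ_c, so V = 0.417 × 12000 × (309 − 8.79) × 8.66 / [1970 × (1 + 0.0878 × 8.66)] = 1.3×10^7 / 3468 = 3751 m³.
HRT = V/Q = 3751 m³ / 12000 m³·d⁻¹ = 0.3126 d × 24 = 7.503 h.

τ ≈ 7.50 h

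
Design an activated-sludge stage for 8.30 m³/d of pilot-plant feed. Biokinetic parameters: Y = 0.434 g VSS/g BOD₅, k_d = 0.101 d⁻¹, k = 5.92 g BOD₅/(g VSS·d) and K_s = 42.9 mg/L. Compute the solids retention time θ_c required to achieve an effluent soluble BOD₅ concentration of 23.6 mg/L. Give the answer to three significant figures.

At the target effluent, Y k S/(K_s+S) = 0.434×5.92×23.6/66.50 = 0.9118 d⁻¹.
Then 1/θ_c = μ − k_d = 0.9118 − 0.101 = 0.8108 d⁻¹, giving θ_c = 1.233 d.

θ_c ≈ 1.23 d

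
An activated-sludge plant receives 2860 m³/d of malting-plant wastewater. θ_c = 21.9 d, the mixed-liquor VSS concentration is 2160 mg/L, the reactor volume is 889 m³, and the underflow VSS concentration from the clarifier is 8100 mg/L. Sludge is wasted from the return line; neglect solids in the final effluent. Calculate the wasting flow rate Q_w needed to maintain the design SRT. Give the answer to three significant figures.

Q_w = (V·X)/(θ_c X_r) = 889.0 × 2160 / (21.9 × 8100) = 10.82 m³/d.

Q_w ≈ 10.8 m³/d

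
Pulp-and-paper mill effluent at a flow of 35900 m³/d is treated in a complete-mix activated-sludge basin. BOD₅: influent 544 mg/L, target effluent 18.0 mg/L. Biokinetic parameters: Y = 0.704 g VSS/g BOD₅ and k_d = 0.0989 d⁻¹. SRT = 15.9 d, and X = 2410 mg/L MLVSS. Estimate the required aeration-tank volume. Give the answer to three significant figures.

V ≈ 34100 m³

From the SRT design equation V = Y Q (S₀−S) θ_c / [X (1 + k_d θ_c)] = 0.704 × 35900 × (544 − 18.0) × 15.9 / [2410 × (1 + 0.0989 × 15.9)] = 2.11×10^8 / 6200 = 34094 m³.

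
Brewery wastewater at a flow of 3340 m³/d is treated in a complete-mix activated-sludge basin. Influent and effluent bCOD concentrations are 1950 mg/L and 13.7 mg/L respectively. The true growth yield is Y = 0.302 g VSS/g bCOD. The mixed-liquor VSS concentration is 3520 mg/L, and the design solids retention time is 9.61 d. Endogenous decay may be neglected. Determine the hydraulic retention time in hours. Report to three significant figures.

τ ≈ 38.3 h

V·X = Y·Q·ΔS·θ_c gives V = 0.302 × 3340 × (1950 − 13.7) × 9.61 / 3520 = 5332 m³.
HRT = V/Q = 5332 m³ / 3340 m³·d⁻¹ = 1.596 d × 24 = 38.32 h.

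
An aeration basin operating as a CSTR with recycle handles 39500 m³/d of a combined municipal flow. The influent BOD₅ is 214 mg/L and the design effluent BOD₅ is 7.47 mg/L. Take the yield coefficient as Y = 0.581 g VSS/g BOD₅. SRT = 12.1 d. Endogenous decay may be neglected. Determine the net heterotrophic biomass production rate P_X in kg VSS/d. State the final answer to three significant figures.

No decay correction is needed, so Y_obs = Y = 0.581.
Q·(S₀ − S) = 39500 × (214 − 7.47) × 10⁻³ = 8158 kg/d removed.
Biomass produced: P_X = Y_obs·Q·ΔS = 0.5810 × 8158 ≈ 4740 kg VSS/d.

P_X ≈ 4740 kg VSS/d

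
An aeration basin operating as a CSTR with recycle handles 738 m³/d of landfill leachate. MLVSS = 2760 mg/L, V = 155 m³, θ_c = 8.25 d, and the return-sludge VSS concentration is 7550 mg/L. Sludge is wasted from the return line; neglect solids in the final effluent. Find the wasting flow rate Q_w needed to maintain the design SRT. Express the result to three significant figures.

Q_w ≈ 6.87 m³/d

Q_w = (V·X)/(θ_c X_r) = 155.0 × 2760 / (8.25 × 7550) = 6.868 m³/d.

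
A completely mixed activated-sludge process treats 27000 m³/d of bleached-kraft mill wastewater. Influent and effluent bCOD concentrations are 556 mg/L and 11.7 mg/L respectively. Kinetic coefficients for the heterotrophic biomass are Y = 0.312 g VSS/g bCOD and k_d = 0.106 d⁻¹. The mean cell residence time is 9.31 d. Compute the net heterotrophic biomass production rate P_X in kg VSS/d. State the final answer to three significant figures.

P_X ≈ 2310 kg VSS/d

Y_obs = Y / (1 + k_d θ_c) = 0.312 / (1 + 0.106 × 9.31) = 0.312 / 1.987 = 0.1570.
Mass of bCOD removed per day: Q(S₀ − S) = 27000 × 544.3 g/m³ = 14696 kg/d.
Biomass produced: P_X = Y_obs·Q·ΔS = 0.1570 × 14696 ≈ 2308 kg VSS/d.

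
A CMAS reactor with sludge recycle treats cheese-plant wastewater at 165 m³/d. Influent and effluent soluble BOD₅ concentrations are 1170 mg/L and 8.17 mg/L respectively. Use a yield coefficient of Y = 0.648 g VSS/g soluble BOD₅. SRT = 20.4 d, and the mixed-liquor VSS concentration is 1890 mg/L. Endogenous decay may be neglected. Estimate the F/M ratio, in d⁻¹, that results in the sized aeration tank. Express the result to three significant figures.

With k_d = 0 the design equation reduces to V = Y Q (S₀−S) θ_c / X = 0.648 × 165 × (1170 − 8.17) × 20.4 / 1890 = 1341 m³.
F/M = Q·S₀ / (V·X) = 165 × 1170 / (1341 × 1890) = 0.07618 g soluble BOD₅·(g VSS·d)⁻¹.

F/M ≈ 0.0762 d⁻¹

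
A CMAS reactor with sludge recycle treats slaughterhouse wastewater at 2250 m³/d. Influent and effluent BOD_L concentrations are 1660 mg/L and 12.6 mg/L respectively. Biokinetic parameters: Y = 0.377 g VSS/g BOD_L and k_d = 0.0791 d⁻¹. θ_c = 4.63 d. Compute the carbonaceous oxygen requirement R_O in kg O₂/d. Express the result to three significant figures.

R_O ≈ 2250 kg O₂/d

The observed yield is Y_obs = Y/(1 + k_d·θ_c) = 0.377 / (1 + 0.0791 × 4.63) = 0.377 / 1.366 = 0.2759 g VSS per g BOD_L removed.
Q·(S₀ − S) = 2250 × (1660 − 12.6) × 10⁻³ = 3707 kg/d removed.
P_X = Y_obs·Q·(S₀ − S) = 0.2759 × 3707 = 1023 kg VSS/d.
R_O = Q·ΔS − 1.42 P_X = 3707 − 1452 = 2254 kg O₂/d.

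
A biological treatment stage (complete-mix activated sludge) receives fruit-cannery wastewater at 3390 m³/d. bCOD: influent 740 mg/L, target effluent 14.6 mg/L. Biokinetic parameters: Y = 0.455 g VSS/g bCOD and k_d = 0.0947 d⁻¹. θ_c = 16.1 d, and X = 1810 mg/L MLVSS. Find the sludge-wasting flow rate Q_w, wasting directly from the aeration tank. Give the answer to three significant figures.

Rearranging the biomass balance for a CMAS with decay, V = Y·Q·ΔS·θ_c / [X·(1+k_d θ_c)] = 0.455 × 3390 × (740 − 14.6) × 16.1 / [1810 × (1 + 0.0947 × 16.1)] = 1.8×10^7 / 4570 = 3942 m³.
Wasting from the aeration tank: Q_w = V / θ_c = 3942 / 16.1 = 244.9 m³/d.

Q_w ≈ 245 m³/d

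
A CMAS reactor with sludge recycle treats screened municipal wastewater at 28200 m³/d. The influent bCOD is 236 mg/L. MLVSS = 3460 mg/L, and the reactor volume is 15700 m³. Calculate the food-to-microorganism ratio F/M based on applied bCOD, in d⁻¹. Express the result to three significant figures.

F/M ≈ 0.123 d⁻¹

Food-to-microorganism ratio F/M = Q S₀ / (V X) = 28200 × 236 / (15700 × 3460) = 0.1225 d⁻¹.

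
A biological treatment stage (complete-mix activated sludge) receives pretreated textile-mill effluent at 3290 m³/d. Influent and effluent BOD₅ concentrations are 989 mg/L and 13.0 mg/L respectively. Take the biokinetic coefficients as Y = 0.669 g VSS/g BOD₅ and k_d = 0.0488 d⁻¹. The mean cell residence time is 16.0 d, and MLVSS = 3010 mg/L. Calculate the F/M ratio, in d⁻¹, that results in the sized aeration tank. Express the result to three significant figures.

Rearranging the biomass balance for a CMAS with decay, V = Y·Q·ΔS·θ_c / [X·(1+k_d θ_c)] = 0.669 × 3290 × (989 − 13.0) × 16.0 / [3010 × (1 + 0.0488 × 16.0)] = 3.44×10^7 / 5360 = 6412 m³.
F/M = Q·S₀ / (V·X) = 3290 × 989 / (6412 × 3010) = 0.1686 g BOD₅·(g VSS·d)⁻¹.

F/M ≈ 0.169 d⁻¹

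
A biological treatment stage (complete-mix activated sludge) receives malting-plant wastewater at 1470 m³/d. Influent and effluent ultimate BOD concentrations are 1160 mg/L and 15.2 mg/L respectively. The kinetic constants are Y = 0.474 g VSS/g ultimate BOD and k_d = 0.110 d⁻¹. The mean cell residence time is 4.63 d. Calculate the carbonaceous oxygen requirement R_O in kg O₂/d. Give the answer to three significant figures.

R_O ≈ 932 kg O₂/d

Correct the yield for decay: Y_obs = Y/(1 + k_d θ_c) = 0.474 / (1 + 0.110 × 4.63) = 0.474 / 1.509 = 0.3141.
Substrate removed = Q·(S₀ − S) = 1470 m³/d × (1160 − 15.2) g/m³ = 1.68×10^6 g/d = 1683 kg/d.
P_X = Y_obs·Q·(S₀ − S) = 0.3141 × 1683 = 528.5 kg VSS/d.
R_O = Q·ΔS − 1.42 P_X = 1683 − 750.5 = 932.4 kg O₂/d.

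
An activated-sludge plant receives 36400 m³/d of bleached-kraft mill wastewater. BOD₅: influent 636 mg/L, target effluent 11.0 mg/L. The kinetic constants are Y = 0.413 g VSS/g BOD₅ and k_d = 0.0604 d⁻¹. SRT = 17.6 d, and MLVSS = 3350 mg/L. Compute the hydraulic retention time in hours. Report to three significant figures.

τ ≈ 15.8 h

Steady-state biomass mass balance: V·X·(1 + k_d·θ_c) = Y·Q·(S₀ − S)·θ_c, so V = 0.413 × 36400 × (636 − 11.0) × 17.6 / [3350 × (1 + 0.0604 × 17.6)] = 1.65×10^8 / 6911 = 23927 m³.
HRT = V/Q = 23927 m³ / 36400 m³·d⁻¹ = 0.6573 d × 24 = 15.78 h.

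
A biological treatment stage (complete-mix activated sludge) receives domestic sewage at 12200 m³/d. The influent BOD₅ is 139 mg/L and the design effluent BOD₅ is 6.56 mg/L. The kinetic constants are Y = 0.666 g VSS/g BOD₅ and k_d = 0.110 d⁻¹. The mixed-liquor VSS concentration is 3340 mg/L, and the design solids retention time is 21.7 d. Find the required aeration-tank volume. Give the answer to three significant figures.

V ≈ 2060 m³

Rearranging the biomass balance for a CMAS with decay, V = Y·Q·ΔS·θ_c / [X·(1+k_d θ_c)] = 0.666 × 12200 × (139 − 6.56) × 21.7 / [3340 × (1 + 0.110 × 21.7)] = 2.34×10^7 / 11313 = 2064 m³.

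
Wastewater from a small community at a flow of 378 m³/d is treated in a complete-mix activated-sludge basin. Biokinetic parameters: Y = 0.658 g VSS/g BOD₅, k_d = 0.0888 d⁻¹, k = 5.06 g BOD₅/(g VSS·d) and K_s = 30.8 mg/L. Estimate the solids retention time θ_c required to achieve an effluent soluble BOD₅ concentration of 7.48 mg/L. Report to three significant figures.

From 1/θ_c = Y·k·S/(K_s + S) − k_d: Y·k·S/(K_s+S) = 0.658 × 5.06 × 7.48 / (30.8 + 7.48) = 0.6506 d⁻¹.
θ_c = 1/(μ − k_d) = 1/(0.6506 − 0.0888) = 1/0.5618 = 1.780 d.

θ_c ≈ 1.78 d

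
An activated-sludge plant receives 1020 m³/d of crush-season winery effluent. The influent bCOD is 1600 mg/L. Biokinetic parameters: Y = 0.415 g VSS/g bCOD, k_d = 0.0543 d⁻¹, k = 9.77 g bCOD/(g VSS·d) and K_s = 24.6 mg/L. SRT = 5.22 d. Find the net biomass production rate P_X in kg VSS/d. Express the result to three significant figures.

Effluent substrate depends only on kinetics and SRT: S = K_s(1 + k_d θ_c) / [θ_c(Yk − k_d) − 1] = 24.6 × (1 + 0.0543 × 5.22) / [5.22 × (0.415 × 9.77 − 0.0543) − 1] = 31.57 / 19.88 = 1.588 mg/L.
The observed yield is Y_obs = Y/(1 + k_d·θ_c) = 0.415 / (1 + 0.0543 × 5.22) = 0.415 / 1.283 = 0.3233 g VSS per g bCOD removed.
ΔS = 1600 − 1.59 = 1598 mg/L, so the substrate removal rate is 1020 × 1598/1000 = 1630 kg bCOD/d.
Net biomass production P_X = Y_obs × Q·(S₀ − S) = 0.3233 × 1630 = 527.2 kg VSS/d.

P_X ≈ 527 kg VSS/d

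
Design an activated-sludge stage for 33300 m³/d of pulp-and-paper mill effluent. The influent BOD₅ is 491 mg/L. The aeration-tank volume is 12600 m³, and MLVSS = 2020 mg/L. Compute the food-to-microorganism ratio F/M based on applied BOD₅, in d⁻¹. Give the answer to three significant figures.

F/M ≈ 0.642 d⁻¹

F/M = applied load / biomass = Q·S₀/(V·X) = 33300 × 491 / (12600 × 2020) = 0.6424 d⁻¹.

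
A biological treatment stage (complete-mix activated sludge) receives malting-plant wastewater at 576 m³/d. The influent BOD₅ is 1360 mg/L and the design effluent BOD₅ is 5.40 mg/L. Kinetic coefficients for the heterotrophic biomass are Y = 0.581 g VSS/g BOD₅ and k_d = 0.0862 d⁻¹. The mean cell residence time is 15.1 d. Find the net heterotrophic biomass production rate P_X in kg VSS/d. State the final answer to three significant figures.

The observed yield is Y_obs = Y/(1 + k_d·θ_c) = 0.581 / (1 + 0.0862 × 15.1) = 0.581 / 2.302 = 0.2524 g VSS per g BOD₅ removed.
ΔS = 1360 − 5.40 = 1355 mg/L, so the substrate removal rate is 576 × 1355/1000 = 780.2 kg BOD₅/d.
Net biomass production P_X = Y_obs × Q·(S₀ − S) = 0.2524 × 780.2 = 197.0 kg VSS/d.

P_X ≈ 197 kg VSS/d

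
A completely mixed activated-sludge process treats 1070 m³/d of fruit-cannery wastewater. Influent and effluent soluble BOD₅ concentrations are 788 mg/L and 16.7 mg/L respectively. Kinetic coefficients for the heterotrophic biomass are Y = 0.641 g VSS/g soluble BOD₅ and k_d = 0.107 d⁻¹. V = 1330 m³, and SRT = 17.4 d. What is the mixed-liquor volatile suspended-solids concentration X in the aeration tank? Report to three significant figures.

From V·X·(1 + k_d·θ_c) = Y·Q·(S₀ − S)·θ_c: X = 0.641 × 1070 × (788 − 16.7) × 17.4 / [1330 × (1 + 0.107 × 17.4)] = 2418 mg/L.

X ≈ 2420 mg/L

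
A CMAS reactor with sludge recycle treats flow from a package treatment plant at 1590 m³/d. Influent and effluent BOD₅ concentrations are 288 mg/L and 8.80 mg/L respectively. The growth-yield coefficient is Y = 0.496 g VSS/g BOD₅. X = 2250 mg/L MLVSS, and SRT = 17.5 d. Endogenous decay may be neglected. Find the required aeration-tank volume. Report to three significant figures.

With k_d = 0 the design equation reduces to V = Y Q (S₀−S) θ_c / X = 0.496 × 1590 × (288 − 8.80) × 17.5 / 2250 = 1713 m³.

V ≈ 1710 m³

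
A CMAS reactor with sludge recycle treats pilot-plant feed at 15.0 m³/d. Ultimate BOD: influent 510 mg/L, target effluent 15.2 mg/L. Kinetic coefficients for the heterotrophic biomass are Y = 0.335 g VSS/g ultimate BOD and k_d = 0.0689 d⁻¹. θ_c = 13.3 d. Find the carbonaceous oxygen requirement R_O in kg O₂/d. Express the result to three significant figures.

The observed yield is Y_obs = Y/(1 + k_d·θ_c) = 0.335 / (1 + 0.0689 × 13.3) = 0.335 / 1.916 = 0.1748 g VSS per g ultimate BOD removed.
Substrate removed = Q·(S₀ − S) = 15.0 m³/d × (510 − 15.2) g/m³ = 7.42×10^3 g/d = 7.422 kg/d.
Net sludge production P_X = 0.1748 × 7.422 = 1.297 kg VSS/d.
R_O = Q·ΔS − 1.42 P_X = 7.422 − 1.842 = 5.580 kg O₂/d.

R_O ≈ 5.58 kg O₂/d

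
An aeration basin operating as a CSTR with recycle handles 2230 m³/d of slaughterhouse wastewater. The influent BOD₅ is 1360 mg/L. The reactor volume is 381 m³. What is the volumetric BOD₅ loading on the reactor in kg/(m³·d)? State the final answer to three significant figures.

L_v ≈ 7.96 kg BOD₅/(m³·d)

Applied BOD₅ load per unit volume = Q·S₀/V = (2230 × 1360/1000)/381.0 = 7.960 kg BOD₅·m⁻³·d⁻¹.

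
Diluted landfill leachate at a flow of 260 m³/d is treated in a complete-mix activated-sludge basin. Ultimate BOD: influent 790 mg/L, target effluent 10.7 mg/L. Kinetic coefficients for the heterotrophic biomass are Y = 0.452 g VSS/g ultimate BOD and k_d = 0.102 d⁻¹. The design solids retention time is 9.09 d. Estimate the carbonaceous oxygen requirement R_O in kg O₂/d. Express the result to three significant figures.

R_O ≈ 135 kg O₂/d

Y_obs = Y / (1 + k_d θ_c) = 0.452 / (1 + 0.102 × 9.09) = 0.452 / 1.927 = 0.2345.
ΔS = 790 − 10.7 = 779.3 mg/L, so the substrate removal rate is 260 × 779.3/1000 = 202.6 kg ultimate BOD/d.
Biomass synthesised: P_X = Y_obs × 202.6 = 47.52 kg VSS/d.
R_O = Q·ΔS − 1.42 P_X = 202.6 − 67.48 = 135.1 kg O₂/d.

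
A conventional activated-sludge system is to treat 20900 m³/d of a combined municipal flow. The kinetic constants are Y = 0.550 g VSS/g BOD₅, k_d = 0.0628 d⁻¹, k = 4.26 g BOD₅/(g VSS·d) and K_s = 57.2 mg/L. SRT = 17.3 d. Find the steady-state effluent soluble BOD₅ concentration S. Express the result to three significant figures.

S ≈ 3.10 mg/L

For a completely mixed reactor with recycle the Lawrence–McCarty relation gives S = K_s·(1 + k_d·θ_c) / [θ_c·(Y·k − k_d) − 1] = 57.2 × (1 + 0.0628 × 17.3) / [17.3 × (0.550 × 4.26 − 0.0628) − 1] = 119.3 / 38.45 = 3.104 mg/L.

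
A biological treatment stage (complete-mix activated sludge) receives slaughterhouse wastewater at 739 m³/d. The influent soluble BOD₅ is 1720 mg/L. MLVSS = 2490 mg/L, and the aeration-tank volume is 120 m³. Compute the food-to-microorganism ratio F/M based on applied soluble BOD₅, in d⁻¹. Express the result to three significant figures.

F/M = applied load / biomass = Q·S₀/(V·X) = 739 × 1720 / (120.0 × 2490) = 4.254 d⁻¹.

F/M ≈ 4.25 d⁻¹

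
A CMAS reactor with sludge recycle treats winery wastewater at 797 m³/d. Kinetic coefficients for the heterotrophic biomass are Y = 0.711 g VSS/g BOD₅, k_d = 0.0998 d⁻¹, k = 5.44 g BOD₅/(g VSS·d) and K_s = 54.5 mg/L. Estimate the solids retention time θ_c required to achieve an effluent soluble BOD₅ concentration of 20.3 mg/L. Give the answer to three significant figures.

θ_c ≈ 1.05 d

Specific growth rate at S = 20.3 mg/L: μ = YkS/(K_s+S) = 0.711·5.44·20.3/(54.5+20.3) = 1.050 d⁻¹.
Then 1/θ_c = μ − k_d = 1.050 − 0.0998 = 0.9499 d⁻¹, giving θ_c = 1.053 d.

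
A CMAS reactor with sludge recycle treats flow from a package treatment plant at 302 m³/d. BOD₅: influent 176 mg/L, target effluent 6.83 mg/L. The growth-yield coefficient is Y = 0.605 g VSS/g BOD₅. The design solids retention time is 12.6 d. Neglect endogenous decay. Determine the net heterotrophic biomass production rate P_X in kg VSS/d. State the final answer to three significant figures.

P_X ≈ 30.9 kg VSS/d

Since k_d ≈ 0, Y_obs = Y = 0.605 g VSS/g BOD₅.
Q·(S₀ − S) = 302 × (176 − 6.83) × 10⁻³ = 51.09 kg/d removed.
Net biomass production P_X = Y_obs × Q·(S₀ − S) = 0.6050 × 51.09 = 30.91 kg VSS/d.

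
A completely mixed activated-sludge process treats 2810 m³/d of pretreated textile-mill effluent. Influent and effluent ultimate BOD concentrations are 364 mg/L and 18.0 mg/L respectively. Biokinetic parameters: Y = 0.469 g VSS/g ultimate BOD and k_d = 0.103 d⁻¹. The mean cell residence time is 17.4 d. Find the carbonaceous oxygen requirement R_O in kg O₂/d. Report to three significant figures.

R_O ≈ 740 kg O₂/d

The observed yield is Y_obs = Y/(1 + k_d·θ_c) = 0.469 / (1 + 0.103 × 17.4) = 0.469 / 2.792 = 0.1680 g VSS per g ultimate BOD removed.
ΔS = 364 − 18.0 = 346.0 mg/L, so the substrate removal rate is 2810 × 346.0/1000 = 972.3 kg ultimate BOD/d.
Net sludge production P_X = 0.1680 × 972.3 = 163.3 kg VSS/d.
R_O = Q·(S₀ − S) − 1.42·P_X = 972.3 − 1.42 × 163.3 = 740.4 kg O₂/d.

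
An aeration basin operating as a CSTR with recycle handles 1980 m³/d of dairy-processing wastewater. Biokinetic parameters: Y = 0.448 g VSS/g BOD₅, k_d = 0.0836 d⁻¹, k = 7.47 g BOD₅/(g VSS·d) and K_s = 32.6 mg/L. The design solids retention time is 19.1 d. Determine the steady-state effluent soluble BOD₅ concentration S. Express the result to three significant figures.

S ≈ 1.38 mg/L

Effluent substrate depends only on kinetics and SRT: S = K_s(1 + k_d θ_c) / [θ_c(Yk − k_d) − 1] = 32.6 × (1 + 0.0836 × 19.1) / [19.1 × (0.448 × 7.47 − 0.0836) − 1] = 84.65 / 61.32 = 1.380 mg/L.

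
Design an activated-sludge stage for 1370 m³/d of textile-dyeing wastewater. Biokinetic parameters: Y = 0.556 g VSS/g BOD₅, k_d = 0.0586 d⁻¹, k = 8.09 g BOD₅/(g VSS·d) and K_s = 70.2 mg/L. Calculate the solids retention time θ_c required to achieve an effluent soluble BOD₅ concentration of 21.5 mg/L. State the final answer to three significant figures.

At the target effluent, Y k S/(K_s+S) = 0.556×8.09×21.5/91.70 = 1.055 d⁻¹.
θ_c = 1/(μ − k_d) = 1/(1.055 − 0.0586) = 1/0.9960 = 1.004 d.

θ_c ≈ 1.00 d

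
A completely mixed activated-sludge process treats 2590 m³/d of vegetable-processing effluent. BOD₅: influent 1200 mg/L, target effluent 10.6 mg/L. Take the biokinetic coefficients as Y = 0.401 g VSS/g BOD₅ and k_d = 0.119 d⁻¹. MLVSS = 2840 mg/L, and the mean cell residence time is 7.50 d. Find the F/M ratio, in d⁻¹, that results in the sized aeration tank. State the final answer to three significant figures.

F/M ≈ 0.635 d⁻¹

Rearranging the biomass balance for a CMAS with decay, V = Y·Q·ΔS·θ_c / [X·(1+k_d θ_c)] = 0.401 × 2590 × (1200 − 10.6) × 7.50 / [2840 × (1 + 0.119 × 7.50)] = 9.26×10^6 / 5375 = 1724 m³.
F/M = Q·S₀ / (V·X) = 2590 × 1200 / (1724 × 2840) = 0.6349 g BOD₅·(g VSS·d)⁻¹.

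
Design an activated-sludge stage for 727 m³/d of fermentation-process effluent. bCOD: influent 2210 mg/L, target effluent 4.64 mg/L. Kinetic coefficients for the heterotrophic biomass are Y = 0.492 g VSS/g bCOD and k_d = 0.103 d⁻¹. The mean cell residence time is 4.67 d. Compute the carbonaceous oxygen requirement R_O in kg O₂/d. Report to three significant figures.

Y_obs = Y / (1 + k_d θ_c) = 0.492 / (1 + 0.103 × 4.67) = 0.492 / 1.481 = 0.3322.
Q·(S₀ − S) = 727 × (2210 − 4.64) × 10⁻³ = 1603 kg/d removed.
Biomass synthesised: P_X = Y_obs × 1603 = 532.6 kg VSS/d.
R_O = Q·ΔS − 1.42 P_X = 1603 − 756.3 = 847.0 kg O₂/d.

R_O ≈ 847 kg O₂/d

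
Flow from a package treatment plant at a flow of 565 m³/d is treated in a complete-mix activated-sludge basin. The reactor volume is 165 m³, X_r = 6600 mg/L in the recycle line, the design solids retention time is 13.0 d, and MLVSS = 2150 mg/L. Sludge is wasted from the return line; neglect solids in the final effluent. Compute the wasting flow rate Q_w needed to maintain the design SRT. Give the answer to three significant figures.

Q_w ≈ 4.13 m³/d

Wasting from the return line (neglecting effluent solids): Q_w = V·X / (θ_c·X_r) = 165.0 × 2150 / (13.0 × 6600) = 4.135 m³/d.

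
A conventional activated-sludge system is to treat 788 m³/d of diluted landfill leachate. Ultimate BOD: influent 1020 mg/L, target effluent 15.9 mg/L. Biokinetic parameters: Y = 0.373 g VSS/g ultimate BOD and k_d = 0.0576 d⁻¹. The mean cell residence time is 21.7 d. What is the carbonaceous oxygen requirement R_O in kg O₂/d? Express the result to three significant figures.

Y_obs = Y / (1 + k_d θ_c) = 0.373 / (1 + 0.0576 × 21.7) = 0.373 / 2.250 = 0.1658.
Mass of ultimate BOD removed per day: Q(S₀ − S) = 788 × 1004 g/m³ = 791.2 kg/d.
Net sludge production P_X = 0.1658 × 791.2 = 131.2 kg VSS/d.
Carbonaceous O₂ demand = substrate oxidised − cell-mass equivalent = 791.2 − 1.42 × 131.2 = 605.0 kg O₂/d.

R_O ≈ 605 kg O₂/d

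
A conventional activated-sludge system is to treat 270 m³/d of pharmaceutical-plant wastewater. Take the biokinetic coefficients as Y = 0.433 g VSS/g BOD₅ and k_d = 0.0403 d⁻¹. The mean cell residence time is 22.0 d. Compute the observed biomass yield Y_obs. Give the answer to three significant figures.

Observed yield with endogenous decay: Y_obs = Y / (1 + k_d·θ_c) = 0.433 / (1 + 0.0403 × 22.0) = 0.433 / 1.887 = 0.2295 g VSS/g BOD₅.

Y_obs ≈ 0.230 g VSS/g BOD₅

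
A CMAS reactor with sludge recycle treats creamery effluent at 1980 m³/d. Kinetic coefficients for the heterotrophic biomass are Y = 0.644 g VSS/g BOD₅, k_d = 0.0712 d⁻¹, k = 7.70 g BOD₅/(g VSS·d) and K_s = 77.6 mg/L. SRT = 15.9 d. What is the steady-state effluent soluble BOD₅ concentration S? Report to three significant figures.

Effluent substrate depends only on kinetics and SRT: S = K_s(1 + k_d θ_c) / [θ_c(Yk − k_d) − 1] = 77.6 × (1 + 0.0712 × 15.9) / [15.9 × (0.644 × 7.70 − 0.0712) − 1] = 165.4 / 76.71 = 2.157 mg/L.

S ≈ 2.16 mg/L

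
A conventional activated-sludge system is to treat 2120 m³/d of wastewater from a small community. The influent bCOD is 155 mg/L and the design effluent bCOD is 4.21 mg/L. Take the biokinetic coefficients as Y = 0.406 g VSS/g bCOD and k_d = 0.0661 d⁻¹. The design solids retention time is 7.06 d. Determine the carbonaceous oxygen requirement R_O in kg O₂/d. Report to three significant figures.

R_O ≈ 194 kg O₂/d

The observed yield is Y_obs = Y/(1 + k_d·θ_c) = 0.406 / (1 + 0.0661 × 7.06) = 0.406 / 1.467 = 0.2768 g VSS per g bCOD removed.
Q·(S₀ − S) = 2120 × (155 − 4.21) × 10⁻³ = 319.7 kg/d removed.
Biomass synthesised: P_X = Y_obs × 319.7 = 88.49 kg VSS/d.
Carbonaceous O₂ demand = substrate oxidised − cell-mass equivalent = 319.7 − 1.42 × 88.49 = 194.0 kg O₂/d.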